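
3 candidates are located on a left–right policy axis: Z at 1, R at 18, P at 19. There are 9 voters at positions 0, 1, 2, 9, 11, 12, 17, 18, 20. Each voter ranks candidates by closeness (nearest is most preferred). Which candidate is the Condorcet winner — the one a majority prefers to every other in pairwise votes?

R

With single-peaked preferences on a line, the Condorcet winner is the candidate closest to the median voter.
The median voter (position 11) is closest to R at 18.
Check: R vs Z — voters closer to R: 5 of 9.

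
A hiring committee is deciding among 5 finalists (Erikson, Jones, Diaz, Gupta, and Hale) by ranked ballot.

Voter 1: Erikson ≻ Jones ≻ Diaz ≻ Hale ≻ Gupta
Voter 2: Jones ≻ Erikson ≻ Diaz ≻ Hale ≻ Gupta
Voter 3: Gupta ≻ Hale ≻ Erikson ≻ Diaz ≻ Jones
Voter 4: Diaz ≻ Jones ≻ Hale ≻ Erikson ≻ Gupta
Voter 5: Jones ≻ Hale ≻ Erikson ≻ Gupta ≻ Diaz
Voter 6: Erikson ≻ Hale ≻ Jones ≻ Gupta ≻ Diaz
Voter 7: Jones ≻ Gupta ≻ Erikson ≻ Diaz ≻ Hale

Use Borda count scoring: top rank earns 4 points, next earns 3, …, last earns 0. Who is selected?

Jones

Borda scores:
  Erikson: 4 + 3 + 2 + 1 + 2 + 4 + 2 = 18
  Jones: 3 + 4 + 0 + 3 + 4 + 2 + 4 = 20
  Diaz: 2 + 2 + 1 + 4 + 0 + 0 + 1 = 10
  Gupta: 0 + 0 + 4 + 0 + 1 + 1 + 3 = 9
  Hale: 1 + 1 + 3 + 2 + 3 + 3 + 0 = 13
Jones has the highest total.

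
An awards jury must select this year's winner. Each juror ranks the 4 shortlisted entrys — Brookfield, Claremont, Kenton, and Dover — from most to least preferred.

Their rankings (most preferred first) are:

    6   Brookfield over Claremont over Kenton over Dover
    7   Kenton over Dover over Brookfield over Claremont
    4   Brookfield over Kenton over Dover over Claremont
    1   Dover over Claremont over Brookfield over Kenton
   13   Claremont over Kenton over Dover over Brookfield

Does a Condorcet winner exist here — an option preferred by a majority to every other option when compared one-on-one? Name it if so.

No Condorcet winner

Head-to-head results (31 voters total):
Brookfield vs Claremont: Brookfield wins 17–14.
Brookfield vs Kenton: Kenton wins 20–11.
Brookfield vs Dover: Dover wins 21–10.
Claremont vs Kenton: Claremont wins 20–11.
Claremont vs Dover: Claremont wins 19–12.
Kenton vs Dover: Kenton wins 30–1.
No candidate beats all others: Brookfield beats Claremont beats Kenton beats Brookfield, a majority cycle.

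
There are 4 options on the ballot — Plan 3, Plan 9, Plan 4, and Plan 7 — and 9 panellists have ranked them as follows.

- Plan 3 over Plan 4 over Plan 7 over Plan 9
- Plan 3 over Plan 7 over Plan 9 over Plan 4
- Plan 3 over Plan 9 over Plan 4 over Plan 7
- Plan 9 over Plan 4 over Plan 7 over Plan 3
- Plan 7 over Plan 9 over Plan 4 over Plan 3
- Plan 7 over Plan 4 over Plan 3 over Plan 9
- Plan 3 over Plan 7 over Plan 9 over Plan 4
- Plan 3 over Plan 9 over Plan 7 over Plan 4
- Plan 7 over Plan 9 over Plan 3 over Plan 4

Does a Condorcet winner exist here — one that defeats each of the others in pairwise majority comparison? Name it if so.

Head-to-head results (9 voters total):
Plan 3 vs Plan 9: Plan 3 wins 6–3.
Plan 3 vs Plan 4: Plan 3 wins 6–3.
Plan 3 vs Plan 7: Plan 3 wins 5–4.
Plan 9 vs Plan 4: Plan 9 wins 7–2.
Plan 9 vs Plan 7: Plan 7 wins 6–3.
Plan 4 vs Plan 7: Plan 7 wins 6–3.
Plan 3 beats each rival — Plan 9 (6–3), Plan 4 (6–3), Plan 7 (5–4) — so Plan 3 is the Condorcet winner.

Plan 3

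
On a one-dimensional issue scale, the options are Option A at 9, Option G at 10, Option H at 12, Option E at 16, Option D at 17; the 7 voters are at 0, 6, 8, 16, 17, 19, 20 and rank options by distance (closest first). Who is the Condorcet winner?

With single-peaked preferences on a line, the Condorcet winner is the candidate closest to the median voter.
The median voter (position 16) is closest to Option E at 16.
Check: Option E vs Option G — voters closer to Option E: 4 of 7.

Option E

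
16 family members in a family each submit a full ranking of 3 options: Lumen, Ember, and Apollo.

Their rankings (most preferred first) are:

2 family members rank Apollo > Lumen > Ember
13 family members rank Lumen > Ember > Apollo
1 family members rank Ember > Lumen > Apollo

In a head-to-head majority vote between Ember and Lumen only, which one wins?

Lumen

Ballots ranking Ember above Lumen: 1.
Ballots ranking Lumen above Ember: 2+13 = 15.
Lumen wins the head-to-head, 15–1.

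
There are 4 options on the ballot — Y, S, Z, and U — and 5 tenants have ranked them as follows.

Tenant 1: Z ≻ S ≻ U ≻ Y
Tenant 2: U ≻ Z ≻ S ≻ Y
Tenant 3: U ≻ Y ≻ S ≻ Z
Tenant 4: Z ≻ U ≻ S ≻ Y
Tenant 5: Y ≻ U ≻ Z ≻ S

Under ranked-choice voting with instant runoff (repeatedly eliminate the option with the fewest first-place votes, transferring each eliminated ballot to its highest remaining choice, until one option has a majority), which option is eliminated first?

Round 1: Z 2, U 2, Y 1, S 0. S has the fewest and is eliminated.
Round 2: Z 2, U 2, Y 1. Y has the fewest and is eliminated.
Round 3: U 3, Z 2. U has a majority.

S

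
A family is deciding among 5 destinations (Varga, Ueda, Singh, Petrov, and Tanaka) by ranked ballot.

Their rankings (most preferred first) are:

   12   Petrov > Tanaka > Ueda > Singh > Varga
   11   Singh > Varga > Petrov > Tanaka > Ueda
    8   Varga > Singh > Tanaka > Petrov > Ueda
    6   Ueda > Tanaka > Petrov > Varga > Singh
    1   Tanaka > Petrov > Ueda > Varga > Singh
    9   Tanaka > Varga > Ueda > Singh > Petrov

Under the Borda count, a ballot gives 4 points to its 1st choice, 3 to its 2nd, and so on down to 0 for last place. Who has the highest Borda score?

Borda scores:
  Varga: 12·0 + 11·3 + 8·4 + 6·1 + 1 + 9·3 = 99
  Ueda: 12·2 + 11·0 + 8·0 + 6·4 + 2 + 9·2 = 68
  Singh: 12·1 + 11·4 + 8·3 + 6·0 + 0 + 9·1 = 89
  Petrov: 12·4 + 11·2 + 8·1 + 6·2 + 3 + 9·0 = 93
  Tanaka: 12·3 + 11·1 + 8·2 + 6·3 + 4 + 9·4 = 121
Tanaka has the highest total.

Tanaka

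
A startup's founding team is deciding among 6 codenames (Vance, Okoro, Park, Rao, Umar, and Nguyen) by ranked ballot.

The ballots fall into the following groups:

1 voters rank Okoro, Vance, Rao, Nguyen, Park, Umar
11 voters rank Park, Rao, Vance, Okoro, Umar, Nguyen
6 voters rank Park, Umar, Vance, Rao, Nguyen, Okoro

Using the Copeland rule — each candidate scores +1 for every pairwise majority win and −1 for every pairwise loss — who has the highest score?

Park

Pairwise results:
  Vance vs Okoro: Vance wins 17–1.
  Vance vs Park: Park wins 17–1.
  Vance vs Rao: Rao wins 11–7.
  Vance vs Umar: Vance wins 12–6.
  Vance vs Nguyen: Vance wins 18–0.
  Okoro vs Park: Park wins 17–1.
  Okoro vs Rao: Rao wins 17–1.
  Okoro vs Umar: Okoro wins 12–6.
  Okoro vs Nguyen: Okoro wins 12–6.
  Park vs Rao: Park wins 17–1.
  Park vs Umar: Park wins 18–0.
  Park vs Nguyen: Park wins 17–1.
  Rao vs Umar: Rao wins 12–6.
  Rao vs Nguyen: Rao wins 18–0.
  Umar vs Nguyen: Umar wins 17–1.
Copeland scores (wins − losses):
  Vance: 3 − 2 = 1
  Okoro: 2 − 3 = -1
  Park: 5 − 0 = 5
  Rao: 4 − 1 = 3
  Umar: 1 − 4 = -3
  Nguyen: 0 − 5 = -5
Park has the best Copeland score.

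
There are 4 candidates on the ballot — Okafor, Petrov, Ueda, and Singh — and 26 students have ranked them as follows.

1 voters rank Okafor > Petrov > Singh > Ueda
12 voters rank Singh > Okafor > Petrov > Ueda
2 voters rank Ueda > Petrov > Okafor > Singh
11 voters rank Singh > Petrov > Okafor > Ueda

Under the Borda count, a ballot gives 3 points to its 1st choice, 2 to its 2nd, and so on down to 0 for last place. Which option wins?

Borda scores:
  Okafor: 3 + 12·2 + 2·1 + 11·1 = 40
  Petrov: 2 + 12·1 + 2·2 + 11·2 = 40
  Ueda: 0 + 12·0 + 2·3 + 11·0 = 6
  Singh: 1 + 12·3 + 2·0 + 11·3 = 70
Singh has the highest total.

Singh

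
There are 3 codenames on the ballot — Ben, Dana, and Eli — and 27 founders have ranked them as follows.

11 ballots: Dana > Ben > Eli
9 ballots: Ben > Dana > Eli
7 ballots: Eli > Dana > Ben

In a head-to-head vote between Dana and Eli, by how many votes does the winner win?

13

Ballots ranking Dana above Eli: 11+9 = 20.
Ballots ranking Eli above Dana: 7.
Dana wins 20–7, a margin of 13.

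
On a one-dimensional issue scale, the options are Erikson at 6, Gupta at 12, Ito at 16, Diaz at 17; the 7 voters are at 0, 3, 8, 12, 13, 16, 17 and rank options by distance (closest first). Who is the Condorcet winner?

With single-peaked preferences on a line, the Condorcet winner is the candidate closest to the median voter.
The median voter (position 12) is closest to Gupta at 12.
Check: Gupta vs Diaz — voters closer to Gupta: 5 of 7.

Gupta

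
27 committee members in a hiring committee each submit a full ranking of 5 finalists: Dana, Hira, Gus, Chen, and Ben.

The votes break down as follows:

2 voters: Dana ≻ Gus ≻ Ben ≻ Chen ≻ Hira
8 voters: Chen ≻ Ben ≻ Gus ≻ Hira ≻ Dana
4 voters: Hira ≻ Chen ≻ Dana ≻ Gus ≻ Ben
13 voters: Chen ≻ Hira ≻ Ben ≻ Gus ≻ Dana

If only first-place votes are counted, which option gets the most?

Chen

First-place vote totals:
  Dana: 2
  Hira: 4
  Gus: 0
  Chen: 21
  Ben: 0
Chen has the most first-place votes.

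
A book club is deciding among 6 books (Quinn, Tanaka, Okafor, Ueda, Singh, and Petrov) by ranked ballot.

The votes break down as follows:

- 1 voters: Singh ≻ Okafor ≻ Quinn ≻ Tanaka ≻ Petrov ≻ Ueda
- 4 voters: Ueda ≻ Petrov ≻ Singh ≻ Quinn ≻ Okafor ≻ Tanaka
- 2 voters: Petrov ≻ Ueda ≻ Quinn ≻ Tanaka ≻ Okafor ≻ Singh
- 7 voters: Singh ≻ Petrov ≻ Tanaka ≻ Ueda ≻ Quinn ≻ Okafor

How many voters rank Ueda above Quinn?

13

Ballots ranking Ueda above Quinn: 4+2+7 = 13.
Ballots ranking Quinn above Ueda: 1.
So 13 of 14 voters prefer Ueda to Quinn.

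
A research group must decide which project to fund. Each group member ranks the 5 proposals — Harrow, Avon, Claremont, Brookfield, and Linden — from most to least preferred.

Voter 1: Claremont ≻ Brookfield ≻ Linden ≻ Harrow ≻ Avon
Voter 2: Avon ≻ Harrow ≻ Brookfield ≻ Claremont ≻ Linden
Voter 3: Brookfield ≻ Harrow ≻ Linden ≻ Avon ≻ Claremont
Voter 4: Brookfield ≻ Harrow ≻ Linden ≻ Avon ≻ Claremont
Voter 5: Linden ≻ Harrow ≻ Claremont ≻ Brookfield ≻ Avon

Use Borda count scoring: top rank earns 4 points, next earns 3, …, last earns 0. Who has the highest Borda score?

Brookfield

Borda scores:
  Harrow: 1 + 3 + 3 + 3 + 3 = 13
  Avon: 0 + 4 + 1 + 1 + 0 = 6
  Claremont: 4 + 1 + 0 + 0 + 2 = 7
  Brookfield: 3 + 2 + 4 + 4 + 1 = 14
  Linden: 2 + 0 + 2 + 2 + 4 = 10
Brookfield has the highest total.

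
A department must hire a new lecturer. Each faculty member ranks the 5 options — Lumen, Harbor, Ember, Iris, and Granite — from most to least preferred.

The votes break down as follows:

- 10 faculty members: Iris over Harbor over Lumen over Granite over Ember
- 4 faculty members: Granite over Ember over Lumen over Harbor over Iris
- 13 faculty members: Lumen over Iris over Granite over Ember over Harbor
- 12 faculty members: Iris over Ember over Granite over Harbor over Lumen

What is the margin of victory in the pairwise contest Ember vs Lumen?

Ballots ranking Ember above Lumen: 4+12 = 16.
Ballots ranking Lumen above Ember: 10+13 = 23.
Lumen wins 23–16, a margin of 7.

7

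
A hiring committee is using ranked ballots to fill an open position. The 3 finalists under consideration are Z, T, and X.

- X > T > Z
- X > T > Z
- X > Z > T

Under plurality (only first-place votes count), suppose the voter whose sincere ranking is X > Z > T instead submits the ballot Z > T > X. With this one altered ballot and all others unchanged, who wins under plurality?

First-place totals with the altered ballot: Z 1, T 0, X 2.
The winner is unchanged: still X.

X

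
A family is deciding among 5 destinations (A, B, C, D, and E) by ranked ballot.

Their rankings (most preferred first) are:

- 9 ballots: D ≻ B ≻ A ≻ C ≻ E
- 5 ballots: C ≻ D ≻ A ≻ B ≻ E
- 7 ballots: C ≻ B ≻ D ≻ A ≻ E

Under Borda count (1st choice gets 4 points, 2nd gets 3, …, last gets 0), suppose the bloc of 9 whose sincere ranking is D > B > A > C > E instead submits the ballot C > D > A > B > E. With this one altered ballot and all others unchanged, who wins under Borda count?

Borda totals with the altered ballot: A 35, B 35, C 84, D 56, E 0.
The switch changes the winner from D to C.

C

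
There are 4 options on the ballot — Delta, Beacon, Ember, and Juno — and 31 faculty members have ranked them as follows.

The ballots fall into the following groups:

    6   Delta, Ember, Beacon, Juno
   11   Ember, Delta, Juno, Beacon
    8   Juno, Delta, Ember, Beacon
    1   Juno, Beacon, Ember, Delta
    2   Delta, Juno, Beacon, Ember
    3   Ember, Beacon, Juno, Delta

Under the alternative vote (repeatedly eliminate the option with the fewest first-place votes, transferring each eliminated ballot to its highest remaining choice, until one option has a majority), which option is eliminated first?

Round 1: Ember 14, Juno 9, Delta 8, Beacon 0. Beacon has the fewest and is eliminated.
Round 2: Ember 14, Juno 9, Delta 8. Delta has the fewest and is eliminated.
Round 3: Ember 20, Juno 11. Ember has a majority.

Beacon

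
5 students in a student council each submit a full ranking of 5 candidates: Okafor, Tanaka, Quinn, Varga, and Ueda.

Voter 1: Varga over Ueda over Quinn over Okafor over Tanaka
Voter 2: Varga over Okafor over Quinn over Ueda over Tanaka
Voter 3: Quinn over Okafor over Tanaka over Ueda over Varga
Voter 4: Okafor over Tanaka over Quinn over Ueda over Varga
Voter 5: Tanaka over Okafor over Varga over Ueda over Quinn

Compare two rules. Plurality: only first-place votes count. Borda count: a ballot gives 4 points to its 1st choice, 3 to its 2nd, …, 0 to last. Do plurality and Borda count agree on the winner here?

Plurality first-place counts: Okafor 1, Tanaka 1, Quinn 1, Varga 2, Ueda 0 → Varga.
Borda totals: Okafor 14, Tanaka 9, Quinn 10, Varga 10, Ueda 7 → Okafor.
The two rules disagree: plurality picks Varga, Borda picks Okafor.

No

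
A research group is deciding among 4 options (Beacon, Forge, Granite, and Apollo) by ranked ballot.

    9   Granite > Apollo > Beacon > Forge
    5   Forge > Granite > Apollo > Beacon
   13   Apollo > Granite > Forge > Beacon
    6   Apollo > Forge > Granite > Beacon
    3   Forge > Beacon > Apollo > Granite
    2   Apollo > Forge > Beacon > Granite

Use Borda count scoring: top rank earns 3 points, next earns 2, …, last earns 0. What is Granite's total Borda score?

69

Borda scores:
  Beacon: 9·1 + 5·0 + 13·0 + 6·0 + 3·2 + 2·1 = 17
  Forge: 9·0 + 5·3 + 13·1 + 6·2 + 3·3 + 2·2 = 53
  Granite: 9·3 + 5·2 + 13·2 + 6·1 + 3·0 + 2·0 = 69
  Apollo: 9·2 + 5·1 + 13·3 + 6·3 + 3·1 + 2·3 = 89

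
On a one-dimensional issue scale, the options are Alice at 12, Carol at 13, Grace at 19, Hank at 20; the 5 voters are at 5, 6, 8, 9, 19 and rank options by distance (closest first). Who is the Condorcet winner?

Alice

With single-peaked preferences on a line, the Condorcet winner is the candidate closest to the median voter.
The median voter (position 8) is closest to Alice at 12.
Check: Alice vs Carol — voters closer to Alice: 4 of 5.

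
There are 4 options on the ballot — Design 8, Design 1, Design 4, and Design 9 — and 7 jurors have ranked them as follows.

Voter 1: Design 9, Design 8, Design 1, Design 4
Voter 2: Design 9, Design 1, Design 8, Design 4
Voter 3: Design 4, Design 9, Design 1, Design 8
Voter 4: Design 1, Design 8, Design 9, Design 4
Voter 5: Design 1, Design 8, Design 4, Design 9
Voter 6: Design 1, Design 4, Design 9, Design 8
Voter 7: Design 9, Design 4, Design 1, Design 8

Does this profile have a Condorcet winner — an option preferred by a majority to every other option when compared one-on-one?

Yes

Head-to-head results (7 voters total):
Design 8 vs Design 1: Design 1 wins 6–1.
Design 8 vs Design 4: Design 8 wins 4–3.
Design 8 vs Design 9: Design 9 wins 5–2.
Design 1 vs Design 4: Design 1 wins 5–2.
Design 1 vs Design 9: Design 9 wins 4–3.
Design 4 vs Design 9: Design 9 wins 4–3.
Design 9 beats each rival — Design 8 (5–2), Design 1 (4–3), Design 4 (4–3) — so Design 9 is the Condorcet winner.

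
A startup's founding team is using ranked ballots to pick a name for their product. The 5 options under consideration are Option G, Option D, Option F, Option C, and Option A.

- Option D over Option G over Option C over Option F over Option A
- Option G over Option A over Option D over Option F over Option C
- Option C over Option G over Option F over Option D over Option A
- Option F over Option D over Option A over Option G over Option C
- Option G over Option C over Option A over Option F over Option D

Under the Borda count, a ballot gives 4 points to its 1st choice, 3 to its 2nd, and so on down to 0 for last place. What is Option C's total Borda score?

Borda scores:
  Option G: 3 + 4 + 3 + 1 + 4 = 15
  Option D: 4 + 2 + 1 + 3 + 0 = 10
  Option F: 1 + 1 + 2 + 4 + 1 = 9
  Option C: 2 + 0 + 4 + 0 + 3 = 9
  Option A: 0 + 3 + 0 + 2 + 2 = 7

9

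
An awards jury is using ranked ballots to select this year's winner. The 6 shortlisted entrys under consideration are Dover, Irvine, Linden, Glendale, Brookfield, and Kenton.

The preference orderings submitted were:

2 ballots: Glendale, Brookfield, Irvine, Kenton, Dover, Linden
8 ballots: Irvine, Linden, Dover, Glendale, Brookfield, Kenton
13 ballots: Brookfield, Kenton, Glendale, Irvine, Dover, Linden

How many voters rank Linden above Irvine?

0

Ballots ranking Linden above Irvine: 0.
Ballots ranking Irvine above Linden: 2+8+13 = 23.
So 0 of 23 voters prefer Linden to Irvine.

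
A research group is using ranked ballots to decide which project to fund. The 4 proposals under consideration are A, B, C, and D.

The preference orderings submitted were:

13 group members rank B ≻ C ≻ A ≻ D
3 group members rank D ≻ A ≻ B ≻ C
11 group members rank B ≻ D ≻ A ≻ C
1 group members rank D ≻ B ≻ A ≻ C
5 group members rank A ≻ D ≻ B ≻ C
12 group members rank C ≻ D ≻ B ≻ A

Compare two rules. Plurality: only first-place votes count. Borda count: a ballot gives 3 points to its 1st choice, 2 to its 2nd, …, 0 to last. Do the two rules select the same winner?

Plurality first-place counts: A 5, B 24, C 12, D 4 → B.
Borda totals: A 46, B 94, C 62, D 68 → B.
The two rules agree on B.

Yes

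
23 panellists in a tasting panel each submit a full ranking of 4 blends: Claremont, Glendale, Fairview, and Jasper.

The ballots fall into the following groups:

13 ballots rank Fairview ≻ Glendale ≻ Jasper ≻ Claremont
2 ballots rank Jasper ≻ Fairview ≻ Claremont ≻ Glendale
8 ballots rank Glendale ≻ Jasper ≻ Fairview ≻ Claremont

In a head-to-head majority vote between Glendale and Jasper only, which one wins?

Ballots ranking Glendale above Jasper: 13+8 = 21.
Ballots ranking Jasper above Glendale: 2.
Glendale wins the head-to-head, 21–2.

Glendale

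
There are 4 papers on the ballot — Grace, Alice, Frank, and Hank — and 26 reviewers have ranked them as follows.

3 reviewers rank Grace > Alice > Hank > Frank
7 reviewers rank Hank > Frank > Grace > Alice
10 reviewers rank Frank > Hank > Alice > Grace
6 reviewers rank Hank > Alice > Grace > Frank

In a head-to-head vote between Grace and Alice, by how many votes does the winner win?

6

Ballots ranking Grace above Alice: 3+7 = 10.
Ballots ranking Alice above Grace: 10+6 = 16.
Alice wins 16–10, a margin of 6.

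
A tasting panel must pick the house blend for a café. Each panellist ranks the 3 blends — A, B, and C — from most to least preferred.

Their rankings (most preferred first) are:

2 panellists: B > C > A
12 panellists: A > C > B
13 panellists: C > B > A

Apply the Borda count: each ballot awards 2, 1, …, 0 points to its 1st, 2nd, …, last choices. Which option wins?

Borda scores:
  A: 2·0 + 12·2 + 13·0 = 24
  B: 2·2 + 12·0 + 13·1 = 17
  C: 2·1 + 12·1 + 13·2 = 40
C has the highest total.

C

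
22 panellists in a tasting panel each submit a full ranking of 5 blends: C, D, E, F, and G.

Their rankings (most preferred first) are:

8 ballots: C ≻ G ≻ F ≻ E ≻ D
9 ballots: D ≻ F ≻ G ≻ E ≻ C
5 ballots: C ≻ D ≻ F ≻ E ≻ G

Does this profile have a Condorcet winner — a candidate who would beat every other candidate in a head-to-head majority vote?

Yes

Head-to-head results (22 voters total):
C vs D: C wins 13–9.
C vs E: C wins 13–9.
C vs F: C wins 13–9.
C vs G: C wins 13–9.
D vs E: D wins 14–8.
D vs F: D wins 14–8.
D vs G: D wins 14–8.
E vs F: F wins 22–0.
E vs G: G wins 17–5.
F vs G: F wins 14–8.
C beats each rival — D (13–9), E (13–9), F (13–9), G (13–9) — so C is the Condorcet winner.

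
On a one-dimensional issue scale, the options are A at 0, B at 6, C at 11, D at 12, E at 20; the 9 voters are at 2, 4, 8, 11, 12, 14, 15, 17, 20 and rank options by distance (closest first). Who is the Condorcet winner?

D

With single-peaked preferences on a line, the Condorcet winner is the candidate closest to the median voter.
The median voter (position 12) is closest to D at 12.
Check: D vs A — voters closer to D: 7 of 9.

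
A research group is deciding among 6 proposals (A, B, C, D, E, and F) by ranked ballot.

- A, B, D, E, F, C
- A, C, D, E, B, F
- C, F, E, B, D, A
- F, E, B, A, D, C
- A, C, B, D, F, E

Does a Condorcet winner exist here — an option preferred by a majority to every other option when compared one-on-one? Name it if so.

Head-to-head results (5 voters total):
A vs B: A wins 3–2.
A vs C: A wins 4–1.
A vs D: A wins 4–1.
A vs E: A wins 3–2.
A vs F: A wins 3–2.
B vs C: C wins 3–2.
B vs D: B wins 4–1.
B vs E: E wins 3–2.
B vs F: B wins 3–2.
C vs D: C wins 3–2.
C vs E: C wins 3–2.
C vs F: C wins 3–2.
D vs E: D wins 3–2.
D vs F: D wins 3–2.
E vs F: F wins 3–2.
A beats each rival — B (3–2), C (4–1), D (4–1), E (3–2), F (3–2) — so A is the Condorcet winner.

A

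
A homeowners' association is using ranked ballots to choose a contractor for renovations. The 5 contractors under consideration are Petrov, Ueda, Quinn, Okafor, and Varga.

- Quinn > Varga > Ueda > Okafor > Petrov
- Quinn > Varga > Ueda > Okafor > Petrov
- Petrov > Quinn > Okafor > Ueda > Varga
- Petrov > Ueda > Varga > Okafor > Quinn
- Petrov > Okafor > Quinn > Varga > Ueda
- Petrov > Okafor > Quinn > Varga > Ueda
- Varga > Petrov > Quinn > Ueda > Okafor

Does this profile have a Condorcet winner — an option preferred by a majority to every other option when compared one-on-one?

Head-to-head results (7 voters total):
Petrov vs Ueda: Petrov wins 5–2.
Petrov vs Quinn: Petrov wins 5–2.
Petrov vs Okafor: Petrov wins 5–2.
Petrov vs Varga: Petrov wins 4–3.
Ueda vs Quinn: Quinn wins 6–1.
Ueda vs Okafor: Ueda wins 4–3.
Ueda vs Varga: Varga wins 5–2.
Quinn vs Okafor: Quinn wins 4–3.
Quinn vs Varga: Quinn wins 5–2.
Okafor vs Varga: Varga wins 4–3.
Petrov beats each rival — Ueda (5–2), Quinn (5–2), Okafor (5–2), Varga (4–3) — so Petrov is the Condorcet winner.

Yes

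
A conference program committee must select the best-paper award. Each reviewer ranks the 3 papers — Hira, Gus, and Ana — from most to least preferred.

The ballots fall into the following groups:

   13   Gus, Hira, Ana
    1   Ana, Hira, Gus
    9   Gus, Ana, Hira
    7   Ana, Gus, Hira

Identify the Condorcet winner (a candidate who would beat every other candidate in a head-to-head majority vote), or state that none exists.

Head-to-head results (30 voters total):
Hira vs Gus: Gus wins 29–1.
Hira vs Ana: Ana wins 17–13.
Gus vs Ana: Gus wins 22–8.
Gus beats each rival — Hira (29–1), Ana (22–8) — so Gus is the Condorcet winner.

Gus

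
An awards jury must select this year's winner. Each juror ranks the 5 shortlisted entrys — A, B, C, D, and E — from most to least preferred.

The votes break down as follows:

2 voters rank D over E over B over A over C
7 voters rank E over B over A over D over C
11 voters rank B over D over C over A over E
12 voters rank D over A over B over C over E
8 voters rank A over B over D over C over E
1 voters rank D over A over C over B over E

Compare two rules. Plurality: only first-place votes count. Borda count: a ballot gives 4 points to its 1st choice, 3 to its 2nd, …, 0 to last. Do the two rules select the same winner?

Plurality first-place counts: A 8, B 11, C 0, D 15, E 7 → D.
Borda totals: A 98, B 118, C 44, D 116, E 34 → B.
The two rules disagree: plurality picks D, Borda picks B.

No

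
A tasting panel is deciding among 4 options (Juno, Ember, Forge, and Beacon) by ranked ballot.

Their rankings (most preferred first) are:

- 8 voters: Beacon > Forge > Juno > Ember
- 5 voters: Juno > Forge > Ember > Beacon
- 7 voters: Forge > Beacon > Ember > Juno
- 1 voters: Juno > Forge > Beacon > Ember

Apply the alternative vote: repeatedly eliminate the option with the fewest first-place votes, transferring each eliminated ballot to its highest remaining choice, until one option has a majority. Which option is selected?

Round 1: Beacon 8, Forge 7, Juno 6, Ember 0. Ember has the fewest and is eliminated.
Round 2: Beacon 8, Forge 7, Juno 6. Juno has the fewest and is eliminated.
Round 3: Forge 13, Beacon 8. Forge has a majority.

Forge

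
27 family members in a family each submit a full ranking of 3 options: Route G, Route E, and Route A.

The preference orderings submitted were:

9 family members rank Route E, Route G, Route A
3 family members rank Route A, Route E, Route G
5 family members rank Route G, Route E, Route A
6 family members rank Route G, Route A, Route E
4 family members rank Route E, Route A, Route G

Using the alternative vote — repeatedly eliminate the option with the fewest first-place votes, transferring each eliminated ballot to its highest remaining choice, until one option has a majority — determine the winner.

Round 1: Route E 13, Route G 11, Route A 3. Route A has the fewest and is eliminated.
Round 2: Route E 16, Route G 11. Route E has a majority.

Route E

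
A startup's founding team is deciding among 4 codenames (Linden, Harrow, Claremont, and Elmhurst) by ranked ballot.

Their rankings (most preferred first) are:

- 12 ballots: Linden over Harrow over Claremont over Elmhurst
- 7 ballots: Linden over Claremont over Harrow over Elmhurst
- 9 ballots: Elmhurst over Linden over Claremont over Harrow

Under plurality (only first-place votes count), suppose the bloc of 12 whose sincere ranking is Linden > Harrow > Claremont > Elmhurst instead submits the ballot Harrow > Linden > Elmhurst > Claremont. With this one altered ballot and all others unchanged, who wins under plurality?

Harrow

First-place totals with the altered ballot: Linden 7, Harrow 12, Claremont 0, Elmhurst 9.
The switch changes the winner from Linden to Harrow.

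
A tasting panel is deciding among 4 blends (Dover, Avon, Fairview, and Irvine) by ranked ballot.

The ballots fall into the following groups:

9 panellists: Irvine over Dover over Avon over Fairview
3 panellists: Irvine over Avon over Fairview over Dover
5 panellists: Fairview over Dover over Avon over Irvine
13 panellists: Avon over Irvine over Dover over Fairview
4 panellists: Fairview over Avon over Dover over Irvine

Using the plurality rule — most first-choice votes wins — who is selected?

Avon

First-place vote totals:
  Dover: 0
  Avon: 13
  Fairview: 9
  Irvine: 12
Avon has the most first-place votes.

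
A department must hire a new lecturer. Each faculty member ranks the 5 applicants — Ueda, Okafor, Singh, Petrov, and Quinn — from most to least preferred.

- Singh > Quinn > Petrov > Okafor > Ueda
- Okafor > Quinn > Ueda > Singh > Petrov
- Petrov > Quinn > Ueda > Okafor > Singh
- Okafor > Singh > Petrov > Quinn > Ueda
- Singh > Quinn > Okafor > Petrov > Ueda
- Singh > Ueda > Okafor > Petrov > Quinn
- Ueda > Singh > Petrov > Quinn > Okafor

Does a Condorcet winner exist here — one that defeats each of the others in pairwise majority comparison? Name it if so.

Singh

Head-to-head results (7 voters total):
Ueda vs Okafor: Okafor wins 4–3.
Ueda vs Singh: Singh wins 4–3.
Ueda vs Petrov: Petrov wins 4–3.
Ueda vs Quinn: Quinn wins 5–2.
Okafor vs Singh: Singh wins 4–3.
Okafor vs Petrov: Okafor wins 4–3.
Okafor vs Quinn: Quinn wins 4–3.
Singh vs Petrov: Singh wins 6–1.
Singh vs Quinn: Singh wins 5–2.
Petrov vs Quinn: Petrov wins 4–3.
Singh beats each rival — Ueda (4–3), Okafor (4–3), Petrov (6–1), Quinn (5–2) — so Singh is the Condorcet winner.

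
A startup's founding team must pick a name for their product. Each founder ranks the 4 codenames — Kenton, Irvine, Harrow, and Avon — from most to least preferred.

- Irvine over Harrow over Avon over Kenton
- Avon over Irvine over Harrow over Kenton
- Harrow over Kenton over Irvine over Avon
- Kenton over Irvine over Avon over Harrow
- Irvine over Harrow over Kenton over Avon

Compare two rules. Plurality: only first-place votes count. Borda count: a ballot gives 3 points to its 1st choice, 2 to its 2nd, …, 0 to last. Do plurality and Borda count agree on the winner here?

Plurality first-place counts: Kenton 1, Irvine 2, Harrow 1, Avon 1 → Irvine.
Borda totals: Kenton 6, Irvine 11, Harrow 8, Avon 5 → Irvine.
The two rules agree on Irvine.

Yes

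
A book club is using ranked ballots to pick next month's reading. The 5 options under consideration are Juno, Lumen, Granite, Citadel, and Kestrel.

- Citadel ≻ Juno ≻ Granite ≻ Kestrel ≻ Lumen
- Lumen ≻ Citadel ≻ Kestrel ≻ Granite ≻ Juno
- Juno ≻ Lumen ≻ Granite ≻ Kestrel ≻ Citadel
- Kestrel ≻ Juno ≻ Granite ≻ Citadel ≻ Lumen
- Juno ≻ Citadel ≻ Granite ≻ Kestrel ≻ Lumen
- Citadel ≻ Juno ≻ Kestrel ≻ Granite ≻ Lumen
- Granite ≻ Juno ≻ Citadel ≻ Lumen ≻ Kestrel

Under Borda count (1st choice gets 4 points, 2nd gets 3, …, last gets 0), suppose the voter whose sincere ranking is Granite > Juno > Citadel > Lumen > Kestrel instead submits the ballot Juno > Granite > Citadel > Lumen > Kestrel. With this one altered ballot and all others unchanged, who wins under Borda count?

Borda totals with the altered ballot: Juno 21, Lumen 8, Granite 13, Citadel 17, Kestrel 11.
The winner is unchanged: still Juno.

Juno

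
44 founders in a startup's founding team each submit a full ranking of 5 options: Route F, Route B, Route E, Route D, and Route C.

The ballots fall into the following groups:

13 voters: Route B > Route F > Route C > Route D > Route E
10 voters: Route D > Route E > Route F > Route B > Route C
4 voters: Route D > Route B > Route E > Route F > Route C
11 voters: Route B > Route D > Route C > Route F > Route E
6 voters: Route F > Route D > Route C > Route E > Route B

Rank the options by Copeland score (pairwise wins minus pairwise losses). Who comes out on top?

Route B

Pairwise results:
  Route F vs Route B: Route B wins 28–16.
  Route F vs Route E: Route F wins 30–14.
  Route F vs Route D: Route D wins 25–19.
  Route F vs Route C: Route F wins 33–11.
  Route B vs Route E: Route B wins 28–16.
  Route B vs Route D: Route B wins 24–20.
  Route B vs Route C: Route B wins 38–6.
  Route E vs Route D: Route D wins 44–0.
  Route E vs Route C: Route C wins 30–14.
  Route D vs Route C: Route D wins 31–13.
Copeland scores (wins − losses):
  Route F: 2 − 2 = 0
  Route B: 4 − 0 = 4
  Route E: 0 − 4 = -4
  Route D: 3 − 1 = 2
  Route C: 1 − 3 = -2
Route B has the best Copeland score.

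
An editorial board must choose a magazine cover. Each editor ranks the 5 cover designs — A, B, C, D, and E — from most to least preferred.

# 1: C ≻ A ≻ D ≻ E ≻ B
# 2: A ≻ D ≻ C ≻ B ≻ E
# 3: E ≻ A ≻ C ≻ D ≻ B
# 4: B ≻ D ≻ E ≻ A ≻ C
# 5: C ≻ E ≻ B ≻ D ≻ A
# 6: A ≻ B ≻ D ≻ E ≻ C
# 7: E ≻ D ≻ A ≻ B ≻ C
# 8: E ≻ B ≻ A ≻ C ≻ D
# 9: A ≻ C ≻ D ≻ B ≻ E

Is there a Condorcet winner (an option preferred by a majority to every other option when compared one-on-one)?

No

Head-to-head results (9 voters total):
A vs B: A wins 6–3.
A vs C: A wins 7–2.
A vs D: A wins 6–3.
A vs E: E wins 5–4.
B vs C: C wins 5–4.
B vs D: D wins 5–4.
B vs E: E wins 5–4.
C vs D: C wins 5–4.
C vs E: E wins 5–4.
D vs E: D wins 5–4.
No candidate beats all others: A beats D beats E beats A, a majority cycle.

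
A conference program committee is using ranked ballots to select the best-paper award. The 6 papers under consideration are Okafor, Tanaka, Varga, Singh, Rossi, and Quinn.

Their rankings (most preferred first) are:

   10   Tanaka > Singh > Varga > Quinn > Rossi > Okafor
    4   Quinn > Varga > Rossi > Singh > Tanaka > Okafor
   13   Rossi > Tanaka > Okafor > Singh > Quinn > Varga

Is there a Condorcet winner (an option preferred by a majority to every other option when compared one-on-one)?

Head-to-head results (27 voters total):
Okafor vs Tanaka: Tanaka wins 27–0.
Okafor vs Varga: Varga wins 14–13.
Okafor vs Singh: Singh wins 14–13.
Okafor vs Rossi: Rossi wins 27–0.
Okafor vs Quinn: Quinn wins 14–13.
Tanaka vs Varga: Tanaka wins 23–4.
Tanaka vs Singh: Tanaka wins 23–4.
Tanaka vs Rossi: Rossi wins 17–10.
Tanaka vs Quinn: Tanaka wins 23–4.
Varga vs Singh: Singh wins 23–4.
Varga vs Rossi: Varga wins 14–13.
Varga vs Quinn: Quinn wins 17–10.
Singh vs Rossi: Rossi wins 17–10.
Singh vs Quinn: Singh wins 23–4.
Rossi vs Quinn: Quinn wins 14–13.
No candidate beats all others: Tanaka beats Varga beats Rossi beats Tanaka, a majority cycle.

No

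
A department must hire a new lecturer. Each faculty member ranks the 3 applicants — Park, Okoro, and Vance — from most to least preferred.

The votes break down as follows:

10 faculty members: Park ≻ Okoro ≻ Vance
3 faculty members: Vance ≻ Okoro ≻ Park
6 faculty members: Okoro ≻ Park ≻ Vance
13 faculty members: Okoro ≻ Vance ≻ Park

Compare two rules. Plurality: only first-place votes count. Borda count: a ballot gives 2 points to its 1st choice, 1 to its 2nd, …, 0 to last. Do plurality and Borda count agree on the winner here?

Plurality first-place counts: Park 10, Okoro 19, Vance 3 → Okoro.
Borda totals: Park 26, Okoro 51, Vance 19 → Okoro.
The two rules agree on Okoro.

Yes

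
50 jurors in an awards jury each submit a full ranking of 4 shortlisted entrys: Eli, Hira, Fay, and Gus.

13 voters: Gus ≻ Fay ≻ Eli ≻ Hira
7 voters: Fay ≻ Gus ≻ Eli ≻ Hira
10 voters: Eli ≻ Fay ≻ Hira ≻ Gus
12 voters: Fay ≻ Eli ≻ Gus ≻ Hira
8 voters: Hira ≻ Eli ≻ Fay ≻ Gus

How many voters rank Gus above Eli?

20

Ballots ranking Gus above Eli: 13+7 = 20.
Ballots ranking Eli above Gus: 10+12+8 = 30.
So 20 of 50 voters prefer Gus to Eli.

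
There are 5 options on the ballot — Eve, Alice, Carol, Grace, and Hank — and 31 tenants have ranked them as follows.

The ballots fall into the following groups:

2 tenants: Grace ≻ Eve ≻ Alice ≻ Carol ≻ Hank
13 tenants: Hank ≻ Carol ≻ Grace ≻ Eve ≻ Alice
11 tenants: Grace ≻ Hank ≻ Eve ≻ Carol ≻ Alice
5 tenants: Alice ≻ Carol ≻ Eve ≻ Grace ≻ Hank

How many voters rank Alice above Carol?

Ballots ranking Alice above Carol: 2+5 = 7.
Ballots ranking Carol above Alice: 13+11 = 24.
So 7 of 31 voters prefer Alice to Carol.

7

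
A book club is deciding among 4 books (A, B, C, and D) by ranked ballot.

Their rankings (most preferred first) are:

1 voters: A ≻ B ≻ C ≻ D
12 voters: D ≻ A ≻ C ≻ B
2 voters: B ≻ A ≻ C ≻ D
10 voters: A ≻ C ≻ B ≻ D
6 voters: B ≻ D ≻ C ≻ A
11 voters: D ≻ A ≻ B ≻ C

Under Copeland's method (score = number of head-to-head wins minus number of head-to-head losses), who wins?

Pairwise results:
  A vs B: A wins 34–8.
  A vs C: A wins 36–6.
  A vs D: D wins 29–13.
  B vs C: C wins 22–20.
  B vs D: D wins 23–19.
  C vs D: D wins 29–13.
Copeland scores (wins − losses):
  A: 2 − 1 = 1
  B: 0 − 3 = -3
  C: 1 − 2 = -1
  D: 3 − 0 = 3
D has the best Copeland score.

D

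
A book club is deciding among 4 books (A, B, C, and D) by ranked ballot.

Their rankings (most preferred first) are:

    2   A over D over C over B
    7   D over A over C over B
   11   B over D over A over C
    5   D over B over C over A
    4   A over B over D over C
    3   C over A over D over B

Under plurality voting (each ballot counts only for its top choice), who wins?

First-place vote totals:
  A: 6
  B: 11
  C: 3
  D: 12
D has the most first-place votes.

D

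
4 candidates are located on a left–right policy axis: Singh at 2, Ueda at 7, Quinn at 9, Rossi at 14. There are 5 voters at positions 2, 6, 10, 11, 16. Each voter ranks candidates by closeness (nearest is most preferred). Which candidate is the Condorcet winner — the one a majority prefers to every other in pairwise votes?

Quinn

With single-peaked preferences on a line, the Condorcet winner is the candidate closest to the median voter.
The median voter (position 10) is closest to Quinn at 9.
Check: Quinn vs Ueda — voters closer to Quinn: 3 of 5.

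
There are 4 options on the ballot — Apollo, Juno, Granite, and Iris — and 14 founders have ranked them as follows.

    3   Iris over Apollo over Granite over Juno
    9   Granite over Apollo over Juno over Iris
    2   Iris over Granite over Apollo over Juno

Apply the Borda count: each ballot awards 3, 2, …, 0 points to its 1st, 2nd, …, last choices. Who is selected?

Borda scores:
  Apollo: 3·2 + 9·2 + 2·1 = 26
  Juno: 3·0 + 9·1 + 2·0 = 9
  Granite: 3·1 + 9·3 + 2·2 = 34
  Iris: 3·3 + 9·0 + 2·3 = 15
Granite has the highest total.

Granite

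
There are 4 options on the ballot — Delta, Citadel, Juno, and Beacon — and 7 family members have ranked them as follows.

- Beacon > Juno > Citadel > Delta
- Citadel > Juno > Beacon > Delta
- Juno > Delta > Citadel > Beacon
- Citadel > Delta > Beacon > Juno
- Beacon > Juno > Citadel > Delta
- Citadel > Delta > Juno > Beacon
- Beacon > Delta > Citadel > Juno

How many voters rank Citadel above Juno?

4

Ballots ranking Citadel above Juno: 4.
Ballots ranking Juno above Citadel: 3.
So 4 of 7 voters prefer Citadel to Juno.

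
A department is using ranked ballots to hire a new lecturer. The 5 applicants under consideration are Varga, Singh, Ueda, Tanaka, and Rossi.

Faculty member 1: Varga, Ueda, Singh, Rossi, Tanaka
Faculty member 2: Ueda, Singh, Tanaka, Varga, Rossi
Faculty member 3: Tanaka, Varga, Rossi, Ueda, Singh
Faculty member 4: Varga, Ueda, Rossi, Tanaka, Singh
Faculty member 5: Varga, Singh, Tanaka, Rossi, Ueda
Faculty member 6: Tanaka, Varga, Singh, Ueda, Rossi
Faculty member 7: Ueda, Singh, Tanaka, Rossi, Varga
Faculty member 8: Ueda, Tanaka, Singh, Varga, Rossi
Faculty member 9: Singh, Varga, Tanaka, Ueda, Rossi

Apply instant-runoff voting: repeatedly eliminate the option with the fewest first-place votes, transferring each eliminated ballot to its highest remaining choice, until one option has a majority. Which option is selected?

Varga

Round 1: Varga 3, Ueda 3, Tanaka 2, Singh 1, Rossi 0. Rossi has the fewest and is eliminated.
Round 2: Varga 3, Ueda 3, Tanaka 2, Singh 1. Singh has the fewest and is eliminated.
Round 3: Varga 4, Ueda 3, Tanaka 2. Tanaka has the fewest and is eliminated.
Round 4: Varga 6, Ueda 3. Varga has a majority.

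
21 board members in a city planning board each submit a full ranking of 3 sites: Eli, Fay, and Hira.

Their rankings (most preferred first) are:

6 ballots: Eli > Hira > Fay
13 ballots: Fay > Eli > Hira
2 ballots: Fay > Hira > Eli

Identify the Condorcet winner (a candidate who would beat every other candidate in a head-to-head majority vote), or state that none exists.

Head-to-head results (21 voters total):
Eli vs Fay: Fay wins 15–6.
Eli vs Hira: Eli wins 19–2.
Fay vs Hira: Fay wins 15–6.
Fay beats each rival — Eli (15–6), Hira (15–6) — so Fay is the Condorcet winner.

Fay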